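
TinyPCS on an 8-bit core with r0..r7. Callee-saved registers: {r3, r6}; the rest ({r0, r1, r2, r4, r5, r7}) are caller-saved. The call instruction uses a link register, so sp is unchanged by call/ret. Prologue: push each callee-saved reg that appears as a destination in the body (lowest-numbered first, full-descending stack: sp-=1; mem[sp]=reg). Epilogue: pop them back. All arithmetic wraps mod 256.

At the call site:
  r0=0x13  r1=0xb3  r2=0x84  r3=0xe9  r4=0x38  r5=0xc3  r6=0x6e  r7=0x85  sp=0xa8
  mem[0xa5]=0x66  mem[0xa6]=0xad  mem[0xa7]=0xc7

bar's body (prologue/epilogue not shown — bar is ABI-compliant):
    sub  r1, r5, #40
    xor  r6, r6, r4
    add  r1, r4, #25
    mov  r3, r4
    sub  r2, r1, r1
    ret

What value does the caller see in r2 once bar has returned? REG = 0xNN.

REG = 0x00

prologue: push r3 -> mem[0xa7]=0xe9, sp=0xa7
prologue: push r6 -> mem[0xa6]=0x6e, sp=0xa6
body[0] sub  r1, r5, #40 -> r1=0x9b
body[1] xor  r6, r6, r4 -> r6=0x56
body[2] add  r1, r4, #25 -> r1=0x51
body[3] mov  r3, r4 -> r3=0x38
body[4] sub  r2, r1, r1 -> r2=0x00
epilogue: pop r6=0x6e, sp=0xa7
epilogue: pop r3=0xe9, sp=0xa8
r2 is caller-saved -> body value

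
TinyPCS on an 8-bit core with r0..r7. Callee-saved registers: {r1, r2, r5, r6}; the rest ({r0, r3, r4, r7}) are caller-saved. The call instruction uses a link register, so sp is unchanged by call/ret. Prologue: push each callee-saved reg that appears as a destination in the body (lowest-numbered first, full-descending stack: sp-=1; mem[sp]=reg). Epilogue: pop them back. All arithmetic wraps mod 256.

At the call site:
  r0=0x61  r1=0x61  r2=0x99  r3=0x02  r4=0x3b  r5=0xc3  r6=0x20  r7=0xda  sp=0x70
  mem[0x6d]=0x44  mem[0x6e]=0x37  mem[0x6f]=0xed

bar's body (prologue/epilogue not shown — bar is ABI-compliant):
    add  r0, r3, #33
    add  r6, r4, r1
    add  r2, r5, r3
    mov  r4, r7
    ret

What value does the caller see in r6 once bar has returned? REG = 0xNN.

prologue: push r2 -> mem[0x6f]=0x99, sp=0x6f
prologue: push r6 -> mem[0x6e]=0x20, sp=0x6e
body[0] add  r0, r3, #33 -> r0=0x23
body[1] add  r6, r4, r1 -> r6=0x9c
body[2] add  r2, r5, r3 -> r2=0xc5
body[3] mov  r4, r7 -> r4=0xda
epilogue: pop r6=0x20, sp=0x6f
epilogue: pop r2=0x99, sp=0x70
r6 is callee-saved -> restored

REG = 0x20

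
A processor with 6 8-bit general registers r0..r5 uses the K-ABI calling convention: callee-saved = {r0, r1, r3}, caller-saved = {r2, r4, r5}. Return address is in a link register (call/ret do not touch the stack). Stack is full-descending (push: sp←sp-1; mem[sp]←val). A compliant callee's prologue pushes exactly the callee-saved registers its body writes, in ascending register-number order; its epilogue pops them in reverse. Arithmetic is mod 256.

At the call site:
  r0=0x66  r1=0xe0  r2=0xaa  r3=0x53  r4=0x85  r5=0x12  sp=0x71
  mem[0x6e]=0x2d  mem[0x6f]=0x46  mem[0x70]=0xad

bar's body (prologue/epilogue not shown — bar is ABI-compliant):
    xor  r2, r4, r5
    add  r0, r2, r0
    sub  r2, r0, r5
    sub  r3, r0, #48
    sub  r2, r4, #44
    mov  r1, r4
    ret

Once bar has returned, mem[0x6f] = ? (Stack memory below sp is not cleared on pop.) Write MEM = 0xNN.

prologue: push r0 → mem[0x70]=0x66, sp=0x70
prologue: push r1 → mem[0x6f]=0xe0, sp=0x6f
prologue: push r3 → mem[0x6e]=0x53, sp=0x6e
body[0] xor  r2, r4, r5 → r2=0x97
body[1] add  r0, r2, r0 → r0=0xfd
body[2] sub  r2, r0, r5 → r2=0xeb
body[3] sub  r3, r0, #48 → r3=0xcd
body[4] sub  r2, r4, #44 → r2=0x59
body[5] mov  r1, r4 → r1=0x85
epilogue: pop r3=0x53, sp=0x6f
epilogue: pop r1=0xe0, sp=0x70
epilogue: pop r0=0x66, sp=0x71
prologue pushed ['r0', 'r1', 'r3'] at ['0x70', '0x6f', '0x6e']

MEM = 0xe0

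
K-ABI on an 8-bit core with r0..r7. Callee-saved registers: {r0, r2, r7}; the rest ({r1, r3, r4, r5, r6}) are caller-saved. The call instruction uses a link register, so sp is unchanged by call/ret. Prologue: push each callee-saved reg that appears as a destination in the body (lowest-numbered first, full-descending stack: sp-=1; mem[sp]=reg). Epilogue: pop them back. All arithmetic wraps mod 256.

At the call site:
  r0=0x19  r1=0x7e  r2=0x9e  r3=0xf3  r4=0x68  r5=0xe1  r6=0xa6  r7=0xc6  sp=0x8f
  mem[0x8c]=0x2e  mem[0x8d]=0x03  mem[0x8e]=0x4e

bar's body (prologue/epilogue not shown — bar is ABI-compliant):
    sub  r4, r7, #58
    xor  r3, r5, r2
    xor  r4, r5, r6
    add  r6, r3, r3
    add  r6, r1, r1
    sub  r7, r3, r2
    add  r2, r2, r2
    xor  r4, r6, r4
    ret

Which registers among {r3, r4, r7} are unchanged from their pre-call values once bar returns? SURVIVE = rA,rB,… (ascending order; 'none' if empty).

prologue: push r2 -> mem[0x8e]=0x9e, sp=0x8e
prologue: push r7 -> mem[0x8d]=0xc6, sp=0x8d
body[0] sub  r4, r7, #58 -> r4=0x8c
body[1] xor  r3, r5, r2 -> r3=0x7f
body[2] xor  r4, r5, r6 -> r4=0x47
body[3] add  r6, r3, r3 -> r6=0xfe
body[4] add  r6, r1, r1 -> r6=0xfc
body[5] sub  r7, r3, r2 -> r7=0xe1
body[6] add  r2, r2, r2 -> r2=0x3c
body[7] xor  r4, r6, r4 -> r4=0xbb
epilogue: pop r7=0xc6, sp=0x8e
epilogue: pop r2=0x9e, sp=0x8f
r3: caller-saved, written=True
r4: caller-saved, written=True
r7: callee-saved, written=True

SURVIVE = r7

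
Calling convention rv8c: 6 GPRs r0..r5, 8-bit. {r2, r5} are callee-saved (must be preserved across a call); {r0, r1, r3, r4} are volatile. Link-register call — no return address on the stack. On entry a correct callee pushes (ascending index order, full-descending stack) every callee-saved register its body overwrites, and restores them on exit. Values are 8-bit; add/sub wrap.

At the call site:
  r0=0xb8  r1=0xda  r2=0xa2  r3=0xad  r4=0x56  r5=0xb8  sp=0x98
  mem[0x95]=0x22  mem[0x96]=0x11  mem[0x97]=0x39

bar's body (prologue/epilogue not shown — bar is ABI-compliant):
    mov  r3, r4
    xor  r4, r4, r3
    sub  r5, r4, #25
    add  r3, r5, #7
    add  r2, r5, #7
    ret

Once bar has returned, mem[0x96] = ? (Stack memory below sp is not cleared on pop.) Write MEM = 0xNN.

prologue: push r2 → mem[0x97]=0xa2, sp=0x97
prologue: push r5 → mem[0x96]=0xb8, sp=0x96
body[0] mov  r3, r4 → r3=0x56
body[1] xor  r4, r4, r3 → r4=0x00
body[2] sub  r5, r4, #25 → r5=0xe7
body[3] add  r3, r5, #7 → r3=0xee
body[4] add  r2, r5, #7 → r2=0xee
epilogue: pop r5=0xb8, sp=0x97
epilogue: pop r2=0xa2, sp=0x98
prologue pushed ['r2', 'r5'] at ['0x97', '0x96']

MEM = 0xb8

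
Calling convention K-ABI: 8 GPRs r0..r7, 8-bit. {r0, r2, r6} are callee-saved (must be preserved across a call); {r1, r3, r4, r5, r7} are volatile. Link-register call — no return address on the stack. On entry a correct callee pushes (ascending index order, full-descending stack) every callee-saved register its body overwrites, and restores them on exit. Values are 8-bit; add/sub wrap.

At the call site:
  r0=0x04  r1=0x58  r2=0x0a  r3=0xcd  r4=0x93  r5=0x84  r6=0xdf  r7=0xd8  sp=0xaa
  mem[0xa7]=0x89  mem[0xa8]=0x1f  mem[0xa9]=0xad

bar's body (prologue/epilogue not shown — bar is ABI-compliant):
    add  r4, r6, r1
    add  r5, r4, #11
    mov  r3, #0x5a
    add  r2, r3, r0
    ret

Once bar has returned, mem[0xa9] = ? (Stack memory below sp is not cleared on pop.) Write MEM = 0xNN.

MEM = 0x0a

prologue: push r2 → mem[0xa9]=0x0a, sp=0xa9
body[0] add  r4, r6, r1 → r4=0x37
body[1] add  r5, r4, #11 → r5=0x42
body[2] mov  r3, #0x5a → r3=0x5a
body[3] add  r2, r3, r0 → r2=0x5e
epilogue: pop r2=0x0a, sp=0xaa
prologue pushed ['r2'] at ['0xa9']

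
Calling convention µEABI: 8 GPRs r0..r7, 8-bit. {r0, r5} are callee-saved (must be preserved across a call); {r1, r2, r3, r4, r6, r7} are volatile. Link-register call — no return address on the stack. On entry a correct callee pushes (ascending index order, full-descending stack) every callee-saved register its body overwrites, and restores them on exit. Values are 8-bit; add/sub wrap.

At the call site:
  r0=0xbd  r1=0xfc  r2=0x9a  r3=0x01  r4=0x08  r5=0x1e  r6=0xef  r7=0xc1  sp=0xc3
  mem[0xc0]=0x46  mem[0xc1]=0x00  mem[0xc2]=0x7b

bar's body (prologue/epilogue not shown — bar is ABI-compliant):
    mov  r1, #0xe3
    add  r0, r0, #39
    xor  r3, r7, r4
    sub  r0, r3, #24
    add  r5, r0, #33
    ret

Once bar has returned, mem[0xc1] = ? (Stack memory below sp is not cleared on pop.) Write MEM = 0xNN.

MEM = 0x1e

prologue: push r0 → mem[0xc2]=0xbd, sp=0xc2
prologue: push r5 → mem[0xc1]=0x1e, sp=0xc1
body[0] mov  r1, #0xe3 → r1=0xe3
body[1] add  r0, r0, #39 → r0=0xe4
body[2] xor  r3, r7, r4 → r3=0xc9
body[3] sub  r0, r3, #24 → r0=0xb1
body[4] add  r5, r0, #33 → r5=0xd2
epilogue: pop r5=0x1e, sp=0xc2
epilogue: pop r0=0xbd, sp=0xc3
prologue pushed ['r0', 'r5'] at ['0xc2', '0xc1']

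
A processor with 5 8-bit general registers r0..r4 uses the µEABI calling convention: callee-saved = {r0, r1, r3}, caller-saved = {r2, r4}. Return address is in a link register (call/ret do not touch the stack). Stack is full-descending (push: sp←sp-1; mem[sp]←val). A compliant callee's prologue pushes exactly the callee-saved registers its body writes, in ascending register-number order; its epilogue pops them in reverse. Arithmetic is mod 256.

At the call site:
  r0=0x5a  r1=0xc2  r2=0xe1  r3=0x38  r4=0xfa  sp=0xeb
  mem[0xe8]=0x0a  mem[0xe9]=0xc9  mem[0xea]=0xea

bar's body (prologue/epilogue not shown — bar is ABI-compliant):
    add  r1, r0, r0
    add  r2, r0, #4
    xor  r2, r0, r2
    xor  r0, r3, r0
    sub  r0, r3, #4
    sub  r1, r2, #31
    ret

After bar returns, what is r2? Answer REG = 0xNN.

REG = 0x04

prologue: push r0 -> mem[0xea]=0x5a, sp=0xea
prologue: push r1 -> mem[0xe9]=0xc2, sp=0xe9
body[0] add  r1, r0, r0 -> r1=0xb4
body[1] add  r2, r0, #4 -> r2=0x5e
body[2] xor  r2, r0, r2 -> r2=0x04
body[3] xor  r0, r3, r0 -> r0=0x62
body[4] sub  r0, r3, #4 -> r0=0x34
body[5] sub  r1, r2, #31 -> r1=0xe5
epilogue: pop r1=0xc2, sp=0xea
epilogue: pop r0=0x5a, sp=0xeb
r2 is caller-saved -> body value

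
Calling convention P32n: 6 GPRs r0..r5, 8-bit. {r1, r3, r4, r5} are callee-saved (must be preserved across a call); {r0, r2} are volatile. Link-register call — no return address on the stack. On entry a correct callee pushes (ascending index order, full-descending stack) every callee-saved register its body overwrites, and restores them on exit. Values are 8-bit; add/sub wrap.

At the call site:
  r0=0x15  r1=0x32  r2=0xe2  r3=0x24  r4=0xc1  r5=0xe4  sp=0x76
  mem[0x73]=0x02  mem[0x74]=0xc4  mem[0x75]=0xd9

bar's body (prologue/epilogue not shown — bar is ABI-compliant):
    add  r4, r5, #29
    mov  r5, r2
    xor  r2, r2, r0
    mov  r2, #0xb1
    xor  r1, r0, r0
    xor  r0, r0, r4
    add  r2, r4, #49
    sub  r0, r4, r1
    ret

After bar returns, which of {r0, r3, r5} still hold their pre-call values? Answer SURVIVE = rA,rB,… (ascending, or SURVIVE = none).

SURVIVE = r3,r5

prologue: push r1 → mem[0x75]=0x32, sp=0x75
prologue: push r4 → mem[0x74]=0xc1, sp=0x74
prologue: push r5 → mem[0x73]=0xe4, sp=0x73
body[0] add  r4, r5, #29 → r4=0x01
body[1] mov  r5, r2 → r5=0xe2
body[2] xor  r2, r2, r0 → r2=0xf7
body[3] mov  r2, #0xb1 → r2=0xb1
body[4] xor  r1, r0, r0 → r1=0x00
body[5] xor  r0, r0, r4 → r0=0x14
body[6] add  r2, r4, #49 → r2=0x32
body[7] sub  r0, r4, r1 → r0=0x01
epilogue: pop r5=0xe4, sp=0x74
epilogue: pop r4=0xc1, sp=0x75
epilogue: pop r1=0x32, sp=0x76
r0: caller-saved, written=True
r3: callee-saved, written=False
r5: callee-saved, written=True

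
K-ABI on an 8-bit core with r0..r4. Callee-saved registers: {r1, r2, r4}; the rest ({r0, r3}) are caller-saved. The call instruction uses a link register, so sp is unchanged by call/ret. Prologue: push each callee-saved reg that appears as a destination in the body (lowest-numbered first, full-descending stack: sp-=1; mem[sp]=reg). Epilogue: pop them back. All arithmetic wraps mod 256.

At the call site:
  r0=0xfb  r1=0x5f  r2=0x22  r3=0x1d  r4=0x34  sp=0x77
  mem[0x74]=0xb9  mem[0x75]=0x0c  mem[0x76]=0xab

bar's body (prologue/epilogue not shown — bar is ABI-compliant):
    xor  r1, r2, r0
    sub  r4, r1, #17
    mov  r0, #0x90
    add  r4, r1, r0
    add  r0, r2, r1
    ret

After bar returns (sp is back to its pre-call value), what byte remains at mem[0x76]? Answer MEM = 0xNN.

prologue: push r1 -> mem[0x76]=0x5f, sp=0x76
prologue: push r4 -> mem[0x75]=0x34, sp=0x75
body[0] xor  r1, r2, r0 -> r1=0xd9
body[1] sub  r4, r1, #17 -> r4=0xc8
body[2] mov  r0, #0x90 -> r0=0x90
body[3] add  r4, r1, r0 -> r4=0x69
body[4] add  r0, r2, r1 -> r0=0xfb
epilogue: pop r4=0x34, sp=0x76
epilogue: pop r1=0x5f, sp=0x77
prologue pushed ['r1', 'r4'] at ['0x76', '0x75']

MEM = 0x5f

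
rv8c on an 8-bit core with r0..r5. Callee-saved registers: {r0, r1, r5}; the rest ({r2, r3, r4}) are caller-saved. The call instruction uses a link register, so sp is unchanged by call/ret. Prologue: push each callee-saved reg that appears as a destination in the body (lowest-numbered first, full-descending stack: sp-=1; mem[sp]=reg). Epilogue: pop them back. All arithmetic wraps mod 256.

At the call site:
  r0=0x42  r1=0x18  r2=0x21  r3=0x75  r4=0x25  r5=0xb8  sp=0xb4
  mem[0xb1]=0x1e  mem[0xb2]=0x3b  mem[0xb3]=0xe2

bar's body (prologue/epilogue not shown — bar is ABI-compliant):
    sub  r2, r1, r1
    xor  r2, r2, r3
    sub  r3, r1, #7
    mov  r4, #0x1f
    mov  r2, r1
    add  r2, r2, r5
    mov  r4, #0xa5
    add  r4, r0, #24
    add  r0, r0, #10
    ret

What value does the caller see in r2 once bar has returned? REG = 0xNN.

prologue: push r0 -> mem[0xb3]=0x42, sp=0xb3
body[0] sub  r2, r1, r1 -> r2=0x00
body[1] xor  r2, r2, r3 -> r2=0x75
body[2] sub  r3, r1, #7 -> r3=0x11
body[3] mov  r4, #0x1f -> r4=0x1f
body[4] mov  r2, r1 -> r2=0x18
body[5] add  r2, r2, r5 -> r2=0xd0
body[6] mov  r4, #0xa5 -> r4=0xa5
body[7] add  r4, r0, #24 -> r4=0x5a
body[8] add  r0, r0, #10 -> r0=0x4c
epilogue: pop r0=0x42, sp=0xb4
r2 is caller-saved -> body value

REG = 0xd0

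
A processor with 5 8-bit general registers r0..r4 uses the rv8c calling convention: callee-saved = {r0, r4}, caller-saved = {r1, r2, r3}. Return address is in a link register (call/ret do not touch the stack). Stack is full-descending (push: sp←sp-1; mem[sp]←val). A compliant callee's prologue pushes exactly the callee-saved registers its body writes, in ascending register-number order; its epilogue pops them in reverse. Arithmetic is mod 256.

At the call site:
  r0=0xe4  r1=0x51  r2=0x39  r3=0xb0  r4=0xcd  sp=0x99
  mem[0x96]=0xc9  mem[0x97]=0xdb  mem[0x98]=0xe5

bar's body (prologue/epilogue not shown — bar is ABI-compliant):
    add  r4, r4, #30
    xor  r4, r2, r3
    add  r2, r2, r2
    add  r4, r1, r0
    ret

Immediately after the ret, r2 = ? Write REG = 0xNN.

prologue: push r4 → mem[0x98]=0xcd, sp=0x98
body[0] add  r4, r4, #30 → r4=0xeb
body[1] xor  r4, r2, r3 → r4=0x89
body[2] add  r2, r2, r2 → r2=0x72
body[3] add  r4, r1, r0 → r4=0x35
epilogue: pop r4=0xcd, sp=0x99
r2 is caller-saved → body value

REG = 0x72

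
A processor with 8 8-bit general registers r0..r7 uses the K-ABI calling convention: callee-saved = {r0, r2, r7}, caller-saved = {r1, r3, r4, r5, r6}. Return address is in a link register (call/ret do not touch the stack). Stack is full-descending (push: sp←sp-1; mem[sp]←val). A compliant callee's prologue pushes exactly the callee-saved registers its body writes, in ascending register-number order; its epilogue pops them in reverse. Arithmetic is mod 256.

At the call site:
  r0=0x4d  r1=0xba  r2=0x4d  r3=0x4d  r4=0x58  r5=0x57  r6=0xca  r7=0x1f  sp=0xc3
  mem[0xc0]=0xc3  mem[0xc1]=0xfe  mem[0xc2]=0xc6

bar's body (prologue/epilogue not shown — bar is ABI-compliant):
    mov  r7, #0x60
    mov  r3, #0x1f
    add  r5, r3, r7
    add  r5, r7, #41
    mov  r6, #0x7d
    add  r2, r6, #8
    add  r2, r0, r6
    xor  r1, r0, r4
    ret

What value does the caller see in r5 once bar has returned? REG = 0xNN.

REG = 0x89

prologue: push r2 -> mem[0xc2]=0x4d, sp=0xc2
prologue: push r7 -> mem[0xc1]=0x1f, sp=0xc1
body[0] mov  r7, #0x60 -> r7=0x60
body[1] mov  r3, #0x1f -> r3=0x1f
body[2] add  r5, r3, r7 -> r5=0x7f
body[3] add  r5, r7, #41 -> r5=0x89
body[4] mov  r6, #0x7d -> r6=0x7d
body[5] add  r2, r6, #8 -> r2=0x85
body[6] add  r2, r0, r6 -> r2=0xca
body[7] xor  r1, r0, r4 -> r1=0x15
epilogue: pop r7=0x1f, sp=0xc2
epilogue: pop r2=0x4d, sp=0xc3
r5 is caller-saved -> body value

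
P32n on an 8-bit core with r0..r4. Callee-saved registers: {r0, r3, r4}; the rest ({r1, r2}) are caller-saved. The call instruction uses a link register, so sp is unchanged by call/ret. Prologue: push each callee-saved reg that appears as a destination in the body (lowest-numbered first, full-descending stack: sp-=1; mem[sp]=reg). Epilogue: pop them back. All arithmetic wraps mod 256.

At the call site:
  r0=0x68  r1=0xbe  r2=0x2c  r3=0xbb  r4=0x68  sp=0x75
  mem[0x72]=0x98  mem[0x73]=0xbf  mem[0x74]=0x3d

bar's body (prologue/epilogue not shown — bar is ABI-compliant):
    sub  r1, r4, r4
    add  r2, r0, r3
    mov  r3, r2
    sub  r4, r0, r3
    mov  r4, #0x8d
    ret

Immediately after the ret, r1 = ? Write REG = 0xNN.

prologue: push r3 -> mem[0x74]=0xbb, sp=0x74
prologue: push r4 -> mem[0x73]=0x68, sp=0x73
body[0] sub  r1, r4, r4 -> r1=0x00
body[1] add  r2, r0, r3 -> r2=0x23
body[2] mov  r3, r2 -> r3=0x23
body[3] sub  r4, r0, r3 -> r4=0x45
body[4] mov  r4, #0x8d -> r4=0x8d
epilogue: pop r4=0x68, sp=0x74
epilogue: pop r3=0xbb, sp=0x75
r1 is caller-saved -> body value

REG = 0x00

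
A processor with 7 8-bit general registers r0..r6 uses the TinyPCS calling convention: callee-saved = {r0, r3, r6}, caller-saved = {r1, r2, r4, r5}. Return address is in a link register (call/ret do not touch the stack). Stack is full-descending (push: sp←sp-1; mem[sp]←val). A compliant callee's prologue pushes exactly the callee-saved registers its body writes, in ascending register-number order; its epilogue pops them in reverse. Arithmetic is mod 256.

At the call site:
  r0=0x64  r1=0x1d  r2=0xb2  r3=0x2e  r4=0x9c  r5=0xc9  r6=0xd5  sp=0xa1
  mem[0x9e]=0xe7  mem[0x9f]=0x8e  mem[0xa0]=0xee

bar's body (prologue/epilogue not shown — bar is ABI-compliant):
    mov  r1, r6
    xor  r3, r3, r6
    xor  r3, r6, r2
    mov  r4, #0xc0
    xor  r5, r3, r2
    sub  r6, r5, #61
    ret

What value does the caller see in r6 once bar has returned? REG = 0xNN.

REG = 0xd5

prologue: push r3 -> mem[0xa0]=0x2e, sp=0xa0
prologue: push r6 -> mem[0x9f]=0xd5, sp=0x9f
body[0] mov  r1, r6 -> r1=0xd5
body[1] xor  r3, r3, r6 -> r3=0xfb
body[2] xor  r3, r6, r2 -> r3=0x67
body[3] mov  r4, #0xc0 -> r4=0xc0
body[4] xor  r5, r3, r2 -> r5=0xd5
body[5] sub  r6, r5, #61 -> r6=0x98
epilogue: pop r6=0xd5, sp=0xa0
epilogue: pop r3=0x2e, sp=0xa1
r6 is callee-saved -> restored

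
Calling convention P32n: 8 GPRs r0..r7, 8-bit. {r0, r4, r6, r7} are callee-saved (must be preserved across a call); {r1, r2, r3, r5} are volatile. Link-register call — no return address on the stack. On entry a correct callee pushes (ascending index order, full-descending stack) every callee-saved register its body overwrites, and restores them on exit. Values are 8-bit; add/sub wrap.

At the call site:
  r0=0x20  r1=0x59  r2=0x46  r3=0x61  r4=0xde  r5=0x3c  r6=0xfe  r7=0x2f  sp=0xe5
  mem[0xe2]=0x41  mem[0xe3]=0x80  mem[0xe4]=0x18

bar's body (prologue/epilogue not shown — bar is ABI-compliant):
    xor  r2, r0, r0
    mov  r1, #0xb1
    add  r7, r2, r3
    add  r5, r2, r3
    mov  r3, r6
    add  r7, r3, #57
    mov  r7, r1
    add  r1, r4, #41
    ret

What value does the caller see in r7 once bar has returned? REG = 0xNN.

prologue: push r7 → mem[0xe4]=0x2f, sp=0xe4
body[0] xor  r2, r0, r0 → r2=0x00
body[1] mov  r1, #0xb1 → r1=0xb1
body[2] add  r7, r2, r3 → r7=0x61
body[3] add  r5, r2, r3 → r5=0x61
body[4] mov  r3, r6 → r3=0xfe
body[5] add  r7, r3, #57 → r7=0x37
body[6] mov  r7, r1 → r7=0xb1
body[7] add  r1, r4, #41 → r1=0x07
epilogue: pop r7=0x2f, sp=0xe5
r7 is callee-saved → restored

REG = 0x2f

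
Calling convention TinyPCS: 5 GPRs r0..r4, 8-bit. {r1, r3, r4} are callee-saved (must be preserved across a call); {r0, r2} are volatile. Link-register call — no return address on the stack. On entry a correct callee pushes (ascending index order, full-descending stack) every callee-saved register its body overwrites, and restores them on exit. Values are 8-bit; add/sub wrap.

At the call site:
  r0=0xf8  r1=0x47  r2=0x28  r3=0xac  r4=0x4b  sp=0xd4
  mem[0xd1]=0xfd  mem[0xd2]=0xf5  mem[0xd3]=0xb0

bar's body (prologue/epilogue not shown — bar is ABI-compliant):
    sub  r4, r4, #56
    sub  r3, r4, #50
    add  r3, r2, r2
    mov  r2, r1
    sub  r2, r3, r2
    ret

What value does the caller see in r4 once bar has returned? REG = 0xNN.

REG = 0x4b

prologue: push r3 → mem[0xd3]=0xac, sp=0xd3
prologue: push r4 → mem[0xd2]=0x4b, sp=0xd2
body[0] sub  r4, r4, #56 → r4=0x13
body[1] sub  r3, r4, #50 → r3=0xe1
body[2] add  r3, r2, r2 → r3=0x50
body[3] mov  r2, r1 → r2=0x47
body[4] sub  r2, r3, r2 → r2=0x09
epilogue: pop r4=0x4b, sp=0xd3
epilogue: pop r3=0xac, sp=0xd4
r4 is callee-saved → restored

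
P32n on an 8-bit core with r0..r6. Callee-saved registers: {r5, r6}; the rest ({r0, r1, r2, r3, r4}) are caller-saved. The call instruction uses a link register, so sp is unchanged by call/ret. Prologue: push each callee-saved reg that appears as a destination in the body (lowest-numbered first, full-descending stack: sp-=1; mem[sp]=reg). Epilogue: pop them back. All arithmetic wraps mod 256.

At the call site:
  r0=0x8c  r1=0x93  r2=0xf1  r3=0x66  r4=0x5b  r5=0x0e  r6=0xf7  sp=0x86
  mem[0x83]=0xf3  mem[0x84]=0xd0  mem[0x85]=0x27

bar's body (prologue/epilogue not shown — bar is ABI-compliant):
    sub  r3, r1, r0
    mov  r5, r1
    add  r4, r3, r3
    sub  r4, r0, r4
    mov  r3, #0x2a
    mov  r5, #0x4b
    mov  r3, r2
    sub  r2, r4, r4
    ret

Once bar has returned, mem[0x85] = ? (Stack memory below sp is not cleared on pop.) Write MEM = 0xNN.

MEM = 0x0e

prologue: push r5 -> mem[0x85]=0x0e, sp=0x85
body[0] sub  r3, r1, r0 -> r3=0x07
body[1] mov  r5, r1 -> r5=0x93
body[2] add  r4, r3, r3 -> r4=0x0e
body[3] sub  r4, r0, r4 -> r4=0x7e
body[4] mov  r3, #0x2a -> r3=0x2a
body[5] mov  r5, #0x4b -> r5=0x4b
body[6] mov  r3, r2 -> r3=0xf1
body[7] sub  r2, r4, r4 -> r2=0x00
epilogue: pop r5=0x0e, sp=0x86
prologue pushed ['r5'] at ['0x85']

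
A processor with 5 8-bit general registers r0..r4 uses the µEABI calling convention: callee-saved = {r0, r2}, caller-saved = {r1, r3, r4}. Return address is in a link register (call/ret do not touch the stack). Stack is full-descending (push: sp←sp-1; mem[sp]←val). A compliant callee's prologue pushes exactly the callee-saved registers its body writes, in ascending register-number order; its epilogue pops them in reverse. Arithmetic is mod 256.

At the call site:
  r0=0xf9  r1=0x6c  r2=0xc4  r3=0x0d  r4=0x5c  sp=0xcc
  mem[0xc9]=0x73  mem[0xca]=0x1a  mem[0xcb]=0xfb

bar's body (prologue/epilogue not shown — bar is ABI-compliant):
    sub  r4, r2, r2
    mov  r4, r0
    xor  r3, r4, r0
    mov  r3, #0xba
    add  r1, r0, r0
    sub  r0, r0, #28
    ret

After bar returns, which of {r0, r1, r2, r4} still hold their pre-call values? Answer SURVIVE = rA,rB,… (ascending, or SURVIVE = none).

prologue: push r0 → mem[0xcb]=0xf9, sp=0xcb
body[0] sub  r4, r2, r2 → r4=0x00
body[1] mov  r4, r0 → r4=0xf9
body[2] xor  r3, r4, r0 → r3=0x00
body[3] mov  r3, #0xba → r3=0xba
body[4] add  r1, r0, r0 → r1=0xf2
body[5] sub  r0, r0, #28 → r0=0xdd
epilogue: pop r0=0xf9, sp=0xcc
r0: callee-saved, written=True
r1: caller-saved, written=True
r2: callee-saved, written=False
r4: caller-saved, written=True

SURVIVE = r0,r2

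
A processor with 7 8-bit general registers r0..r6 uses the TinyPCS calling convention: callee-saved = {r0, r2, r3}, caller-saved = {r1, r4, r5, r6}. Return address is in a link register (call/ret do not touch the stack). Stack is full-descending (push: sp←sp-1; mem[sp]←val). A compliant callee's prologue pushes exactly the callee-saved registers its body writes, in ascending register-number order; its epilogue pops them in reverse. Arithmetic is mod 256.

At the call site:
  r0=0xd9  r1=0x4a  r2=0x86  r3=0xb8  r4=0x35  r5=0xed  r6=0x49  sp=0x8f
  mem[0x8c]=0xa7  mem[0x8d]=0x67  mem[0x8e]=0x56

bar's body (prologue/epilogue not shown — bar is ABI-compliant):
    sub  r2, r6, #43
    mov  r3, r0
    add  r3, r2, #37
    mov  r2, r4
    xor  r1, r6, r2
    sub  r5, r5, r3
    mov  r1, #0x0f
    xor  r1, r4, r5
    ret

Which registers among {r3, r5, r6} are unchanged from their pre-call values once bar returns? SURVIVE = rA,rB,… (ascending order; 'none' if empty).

SURVIVE = r3,r6

prologue: push r2 → mem[0x8e]=0x86, sp=0x8e
prologue: push r3 → mem[0x8d]=0xb8, sp=0x8d
body[0] sub  r2, r6, #43 → r2=0x1e
body[1] mov  r3, r0 → r3=0xd9
body[2] add  r3, r2, #37 → r3=0x43
body[3] mov  r2, r4 → r2=0x35
body[4] xor  r1, r6, r2 → r1=0x7c
body[5] sub  r5, r5, r3 → r5=0xaa
body[6] mov  r1, #0x0f → r1=0x0f
body[7] xor  r1, r4, r5 → r1=0x9f
epilogue: pop r3=0xb8, sp=0x8e
epilogue: pop r2=0x86, sp=0x8f
r3: callee-saved, written=True
r5: caller-saved, written=True
r6: caller-saved, written=False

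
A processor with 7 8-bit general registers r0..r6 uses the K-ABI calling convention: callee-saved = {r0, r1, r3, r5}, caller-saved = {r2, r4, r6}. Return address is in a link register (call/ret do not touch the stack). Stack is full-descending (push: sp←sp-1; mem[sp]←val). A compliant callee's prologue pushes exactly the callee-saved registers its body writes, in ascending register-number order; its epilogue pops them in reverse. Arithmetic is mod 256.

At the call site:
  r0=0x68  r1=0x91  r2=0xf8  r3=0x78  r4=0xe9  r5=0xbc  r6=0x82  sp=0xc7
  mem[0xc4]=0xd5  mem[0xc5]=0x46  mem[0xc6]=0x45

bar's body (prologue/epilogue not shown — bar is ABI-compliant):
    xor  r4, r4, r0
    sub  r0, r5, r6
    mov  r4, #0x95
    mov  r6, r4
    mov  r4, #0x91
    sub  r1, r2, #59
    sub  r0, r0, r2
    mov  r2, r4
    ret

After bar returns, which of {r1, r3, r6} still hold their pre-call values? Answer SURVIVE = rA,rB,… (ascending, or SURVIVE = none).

prologue: push r0 → mem[0xc6]=0x68, sp=0xc6
prologue: push r1 → mem[0xc5]=0x91, sp=0xc5
body[0] xor  r4, r4, r0 → r4=0x81
body[1] sub  r0, r5, r6 → r0=0x3a
body[2] mov  r4, #0x95 → r4=0x95
body[3] mov  r6, r4 → r6=0x95
body[4] mov  r4, #0x91 → r4=0x91
body[5] sub  r1, r2, #59 → r1=0xbd
body[6] sub  r0, r0, r2 → r0=0x42
body[7] mov  r2, r4 → r2=0x91
epilogue: pop r1=0x91, sp=0xc6
epilogue: pop r0=0x68, sp=0xc7
r1: callee-saved, written=True
r3: callee-saved, written=False
r6: caller-saved, written=True

SURVIVE = r1,r3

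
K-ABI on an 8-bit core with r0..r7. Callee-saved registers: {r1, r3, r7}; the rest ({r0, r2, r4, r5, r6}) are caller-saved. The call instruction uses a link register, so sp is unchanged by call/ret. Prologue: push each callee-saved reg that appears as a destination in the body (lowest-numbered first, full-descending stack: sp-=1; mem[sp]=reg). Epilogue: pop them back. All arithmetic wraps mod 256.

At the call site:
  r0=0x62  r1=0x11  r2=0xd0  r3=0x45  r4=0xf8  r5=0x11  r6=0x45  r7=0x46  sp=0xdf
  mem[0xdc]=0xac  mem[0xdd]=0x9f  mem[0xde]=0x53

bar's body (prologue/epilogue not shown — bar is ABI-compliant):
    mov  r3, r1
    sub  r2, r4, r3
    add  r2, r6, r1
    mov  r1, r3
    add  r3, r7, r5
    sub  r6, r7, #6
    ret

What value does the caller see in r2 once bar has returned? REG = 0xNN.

REG = 0x56

prologue: push r1 → mem[0xde]=0x11, sp=0xde
prologue: push r3 → mem[0xdd]=0x45, sp=0xdd
body[0] mov  r3, r1 → r3=0x11
body[1] sub  r2, r4, r3 → r2=0xe7
body[2] add  r2, r6, r1 → r2=0x56
body[3] mov  r1, r3 → r1=0x11
body[4] add  r3, r7, r5 → r3=0x57
body[5] sub  r6, r7, #6 → r6=0x40
epilogue: pop r3=0x45, sp=0xde
epilogue: pop r1=0x11, sp=0xdf
r2 is caller-saved → body value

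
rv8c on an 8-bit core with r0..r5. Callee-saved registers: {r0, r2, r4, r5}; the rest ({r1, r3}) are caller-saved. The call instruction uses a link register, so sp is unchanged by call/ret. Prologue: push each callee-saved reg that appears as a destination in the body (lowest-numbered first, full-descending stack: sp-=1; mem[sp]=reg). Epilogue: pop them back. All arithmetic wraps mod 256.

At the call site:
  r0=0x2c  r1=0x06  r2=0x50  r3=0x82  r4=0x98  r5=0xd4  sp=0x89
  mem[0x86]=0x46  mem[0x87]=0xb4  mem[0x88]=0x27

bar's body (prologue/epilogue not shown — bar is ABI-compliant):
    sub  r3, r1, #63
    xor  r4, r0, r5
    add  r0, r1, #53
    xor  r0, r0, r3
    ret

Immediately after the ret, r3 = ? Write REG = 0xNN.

REG = 0xc7

prologue: push r0 -> mem[0x88]=0x2c, sp=0x88
prologue: push r4 -> mem[0x87]=0x98, sp=0x87
body[0] sub  r3, r1, #63 -> r3=0xc7
body[1] xor  r4, r0, r5 -> r4=0xf8
body[2] add  r0, r1, #53 -> r0=0x3b
body[3] xor  r0, r0, r3 -> r0=0xfc
epilogue: pop r4=0x98, sp=0x88
epilogue: pop r0=0x2c, sp=0x89
r3 is caller-saved -> body value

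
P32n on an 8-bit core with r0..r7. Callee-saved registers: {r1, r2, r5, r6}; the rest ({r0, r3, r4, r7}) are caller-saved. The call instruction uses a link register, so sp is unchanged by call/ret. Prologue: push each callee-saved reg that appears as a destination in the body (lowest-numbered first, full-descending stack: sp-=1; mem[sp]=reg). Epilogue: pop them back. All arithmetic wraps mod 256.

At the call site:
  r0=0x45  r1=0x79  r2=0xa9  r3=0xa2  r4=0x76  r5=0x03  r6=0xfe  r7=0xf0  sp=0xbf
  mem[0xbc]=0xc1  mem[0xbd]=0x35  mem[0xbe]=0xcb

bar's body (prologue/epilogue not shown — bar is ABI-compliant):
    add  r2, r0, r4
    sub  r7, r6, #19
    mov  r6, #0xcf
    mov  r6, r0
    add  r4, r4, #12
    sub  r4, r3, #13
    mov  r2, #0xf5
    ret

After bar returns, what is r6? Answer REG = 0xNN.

prologue: push r2 -> mem[0xbe]=0xa9, sp=0xbe
prologue: push r6 -> mem[0xbd]=0xfe, sp=0xbd
body[0] add  r2, r0, r4 -> r2=0xbb
body[1] sub  r7, r6, #19 -> r7=0xeb
body[2] mov  r6, #0xcf -> r6=0xcf
body[3] mov  r6, r0 -> r6=0x45
body[4] add  r4, r4, #12 -> r4=0x82
body[5] sub  r4, r3, #13 -> r4=0x95
body[6] mov  r2, #0xf5 -> r2=0xf5
epilogue: pop r6=0xfe, sp=0xbe
epilogue: pop r2=0xa9, sp=0xbf
r6 is callee-saved -> restored

REG = 0xfe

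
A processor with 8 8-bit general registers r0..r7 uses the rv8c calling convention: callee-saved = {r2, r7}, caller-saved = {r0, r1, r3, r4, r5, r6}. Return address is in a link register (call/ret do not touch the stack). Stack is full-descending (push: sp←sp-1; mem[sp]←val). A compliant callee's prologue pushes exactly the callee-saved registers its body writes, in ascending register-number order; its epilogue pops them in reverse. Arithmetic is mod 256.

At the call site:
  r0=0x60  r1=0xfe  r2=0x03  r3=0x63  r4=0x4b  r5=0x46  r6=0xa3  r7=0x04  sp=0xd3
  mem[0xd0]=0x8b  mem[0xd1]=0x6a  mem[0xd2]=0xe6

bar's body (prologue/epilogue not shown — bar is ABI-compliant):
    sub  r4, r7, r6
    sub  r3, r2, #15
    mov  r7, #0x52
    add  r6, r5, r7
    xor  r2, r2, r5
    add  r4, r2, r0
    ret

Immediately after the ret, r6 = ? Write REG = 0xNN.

REG = 0x98

prologue: push r2 -> mem[0xd2]=0x03, sp=0xd2
prologue: push r7 -> mem[0xd1]=0x04, sp=0xd1
body[0] sub  r4, r7, r6 -> r4=0x61
body[1] sub  r3, r2, #15 -> r3=0xf4
body[2] mov  r7, #0x52 -> r7=0x52
body[3] add  r6, r5, r7 -> r6=0x98
body[4] xor  r2, r2, r5 -> r2=0x45
body[5] add  r4, r2, r0 -> r4=0xa5
epilogue: pop r7=0x04, sp=0xd2
epilogue: pop r2=0x03, sp=0xd3
r6 is caller-saved -> body value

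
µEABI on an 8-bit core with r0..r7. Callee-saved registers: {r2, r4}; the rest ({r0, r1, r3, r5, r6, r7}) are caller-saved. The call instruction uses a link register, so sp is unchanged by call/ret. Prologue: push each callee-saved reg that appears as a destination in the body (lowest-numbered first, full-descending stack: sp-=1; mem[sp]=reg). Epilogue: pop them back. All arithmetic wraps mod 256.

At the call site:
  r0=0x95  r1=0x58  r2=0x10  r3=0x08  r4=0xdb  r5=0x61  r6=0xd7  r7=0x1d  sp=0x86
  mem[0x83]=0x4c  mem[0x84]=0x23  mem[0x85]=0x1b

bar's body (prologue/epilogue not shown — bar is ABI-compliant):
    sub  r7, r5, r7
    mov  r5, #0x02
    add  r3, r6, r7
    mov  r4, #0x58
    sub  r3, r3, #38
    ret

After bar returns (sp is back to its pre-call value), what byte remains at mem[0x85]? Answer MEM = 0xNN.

prologue: push r4 -> mem[0x85]=0xdb, sp=0x85
body[0] sub  r7, r5, r7 -> r7=0x44
body[1] mov  r5, #0x02 -> r5=0x02
body[2] add  r3, r6, r7 -> r3=0x1b
body[3] mov  r4, #0x58 -> r4=0x58
body[4] sub  r3, r3, #38 -> r3=0xf5
epilogue: pop r4=0xdb, sp=0x86
prologue pushed ['r4'] at ['0x85']

MEM = 0xdb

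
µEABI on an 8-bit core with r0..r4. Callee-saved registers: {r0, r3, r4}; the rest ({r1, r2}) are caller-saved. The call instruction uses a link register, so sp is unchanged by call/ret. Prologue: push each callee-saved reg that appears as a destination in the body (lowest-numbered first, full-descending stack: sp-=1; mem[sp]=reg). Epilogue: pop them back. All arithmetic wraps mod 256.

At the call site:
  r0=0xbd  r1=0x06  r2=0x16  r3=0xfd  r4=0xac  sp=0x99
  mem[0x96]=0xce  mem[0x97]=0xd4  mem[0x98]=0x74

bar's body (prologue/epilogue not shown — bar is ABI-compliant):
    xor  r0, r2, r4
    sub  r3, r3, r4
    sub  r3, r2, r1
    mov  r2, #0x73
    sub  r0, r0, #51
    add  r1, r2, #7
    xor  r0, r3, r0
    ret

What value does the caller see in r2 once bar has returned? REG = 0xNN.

REG = 0x73

prologue: push r0 -> mem[0x98]=0xbd, sp=0x98
prologue: push r3 -> mem[0x97]=0xfd, sp=0x97
body[0] xor  r0, r2, r4 -> r0=0xba
body[1] sub  r3, r3, r4 -> r3=0x51
body[2] sub  r3, r2, r1 -> r3=0x10
body[3] mov  r2, #0x73 -> r2=0x73
body[4] sub  r0, r0, #51 -> r0=0x87
body[5] add  r1, r2, #7 -> r1=0x7a
body[6] xor  r0, r3, r0 -> r0=0x97
epilogue: pop r3=0xfd, sp=0x98
epilogue: pop r0=0xbd, sp=0x99
r2 is caller-saved -> body value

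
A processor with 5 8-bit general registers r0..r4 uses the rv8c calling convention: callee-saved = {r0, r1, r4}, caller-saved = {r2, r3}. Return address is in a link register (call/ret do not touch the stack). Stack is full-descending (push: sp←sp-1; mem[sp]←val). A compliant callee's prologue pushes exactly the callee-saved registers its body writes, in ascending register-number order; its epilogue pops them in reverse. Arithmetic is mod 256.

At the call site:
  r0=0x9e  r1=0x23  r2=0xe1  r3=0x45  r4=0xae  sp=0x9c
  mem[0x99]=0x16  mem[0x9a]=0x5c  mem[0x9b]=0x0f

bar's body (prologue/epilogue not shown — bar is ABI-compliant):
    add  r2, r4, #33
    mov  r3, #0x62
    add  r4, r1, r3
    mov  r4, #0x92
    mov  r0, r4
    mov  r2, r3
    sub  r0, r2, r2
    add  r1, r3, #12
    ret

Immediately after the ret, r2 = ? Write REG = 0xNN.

prologue: push r0 → mem[0x9b]=0x9e, sp=0x9b
prologue: push r1 → mem[0x9a]=0x23, sp=0x9a
prologue: push r4 → mem[0x99]=0xae, sp=0x99
body[0] add  r2, r4, #33 → r2=0xcf
body[1] mov  r3, #0x62 → r3=0x62
body[2] add  r4, r1, r3 → r4=0x85
body[3] mov  r4, #0x92 → r4=0x92
body[4] mov  r0, r4 → r0=0x92
body[5] mov  r2, r3 → r2=0x62
body[6] sub  r0, r2, r2 → r0=0x00
body[7] add  r1, r3, #12 → r1=0x6e
epilogue: pop r4=0xae, sp=0x9a
epilogue: pop r1=0x23, sp=0x9b
epilogue: pop r0=0x9e, sp=0x9c
r2 is caller-saved → body value

REG = 0x62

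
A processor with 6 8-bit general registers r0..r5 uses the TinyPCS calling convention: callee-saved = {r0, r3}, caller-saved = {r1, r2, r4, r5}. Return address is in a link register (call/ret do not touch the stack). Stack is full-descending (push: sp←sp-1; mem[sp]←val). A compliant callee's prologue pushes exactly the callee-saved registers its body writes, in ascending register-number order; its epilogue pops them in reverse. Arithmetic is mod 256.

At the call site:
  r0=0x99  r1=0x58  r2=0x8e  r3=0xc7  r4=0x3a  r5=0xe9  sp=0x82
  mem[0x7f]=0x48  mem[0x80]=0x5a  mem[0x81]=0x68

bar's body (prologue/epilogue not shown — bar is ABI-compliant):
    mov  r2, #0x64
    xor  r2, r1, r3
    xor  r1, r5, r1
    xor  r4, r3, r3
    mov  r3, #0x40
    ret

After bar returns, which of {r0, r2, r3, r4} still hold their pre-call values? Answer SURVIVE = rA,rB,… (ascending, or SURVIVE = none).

SURVIVE = r0,r3

prologue: push r3 -> mem[0x81]=0xc7, sp=0x81
body[0] mov  r2, #0x64 -> r2=0x64
body[1] xor  r2, r1, r3 -> r2=0x9f
body[2] xor  r1, r5, r1 -> r1=0xb1
body[3] xor  r4, r3, r3 -> r4=0x00
body[4] mov  r3, #0x40 -> r3=0x40
epilogue: pop r3=0xc7, sp=0x82
r0: callee-saved, written=False
r2: caller-saved, written=True
r3: callee-saved, written=True
r4: caller-saved, written=True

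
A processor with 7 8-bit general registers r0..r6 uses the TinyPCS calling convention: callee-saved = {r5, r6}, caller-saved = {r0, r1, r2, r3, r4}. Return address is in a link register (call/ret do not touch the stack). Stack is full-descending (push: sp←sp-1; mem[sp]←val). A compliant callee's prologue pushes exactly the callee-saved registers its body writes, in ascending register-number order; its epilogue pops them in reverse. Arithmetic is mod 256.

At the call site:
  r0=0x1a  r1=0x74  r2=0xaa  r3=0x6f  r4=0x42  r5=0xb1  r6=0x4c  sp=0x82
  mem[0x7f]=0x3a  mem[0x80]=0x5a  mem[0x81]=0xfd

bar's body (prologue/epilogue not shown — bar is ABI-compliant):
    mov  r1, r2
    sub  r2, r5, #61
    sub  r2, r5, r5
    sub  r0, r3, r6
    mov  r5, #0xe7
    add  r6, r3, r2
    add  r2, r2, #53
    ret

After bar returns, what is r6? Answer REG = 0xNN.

prologue: push r5 -> mem[0x81]=0xb1, sp=0x81
prologue: push r6 -> mem[0x80]=0x4c, sp=0x80
body[0] mov  r1, r2 -> r1=0xaa
body[1] sub  r2, r5, #61 -> r2=0x74
body[2] sub  r2, r5, r5 -> r2=0x00
body[3] sub  r0, r3, r6 -> r0=0x23
body[4] mov  r5, #0xe7 -> r5=0xe7
body[5] add  r6, r3, r2 -> r6=0x6f
body[6] add  r2, r2, #53 -> r2=0x35
epilogue: pop r6=0x4c, sp=0x81
epilogue: pop r5=0xb1, sp=0x82
r6 is callee-saved -> restored

REG = 0x4c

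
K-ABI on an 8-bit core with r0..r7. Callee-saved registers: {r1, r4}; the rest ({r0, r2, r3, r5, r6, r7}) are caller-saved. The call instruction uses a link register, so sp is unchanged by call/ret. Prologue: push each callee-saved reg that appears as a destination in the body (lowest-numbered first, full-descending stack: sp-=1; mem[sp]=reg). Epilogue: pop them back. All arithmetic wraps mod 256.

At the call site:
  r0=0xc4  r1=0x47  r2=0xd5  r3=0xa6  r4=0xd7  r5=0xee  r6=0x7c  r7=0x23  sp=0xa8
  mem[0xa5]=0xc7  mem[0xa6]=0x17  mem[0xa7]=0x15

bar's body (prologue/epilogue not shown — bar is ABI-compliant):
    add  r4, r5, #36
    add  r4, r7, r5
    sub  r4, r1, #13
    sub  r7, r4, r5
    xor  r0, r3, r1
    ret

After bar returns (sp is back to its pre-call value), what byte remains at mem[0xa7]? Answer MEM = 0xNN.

prologue: push r4 -> mem[0xa7]=0xd7, sp=0xa7
body[0] add  r4, r5, #36 -> r4=0x12
body[1] add  r4, r7, r5 -> r4=0x11
body[2] sub  r4, r1, #13 -> r4=0x3a
body[3] sub  r7, r4, r5 -> r7=0x4c
body[4] xor  r0, r3, r1 -> r0=0xe1
epilogue: pop r4=0xd7, sp=0xa8
prologue pushed ['r4'] at ['0xa7']

MEM = 0xd7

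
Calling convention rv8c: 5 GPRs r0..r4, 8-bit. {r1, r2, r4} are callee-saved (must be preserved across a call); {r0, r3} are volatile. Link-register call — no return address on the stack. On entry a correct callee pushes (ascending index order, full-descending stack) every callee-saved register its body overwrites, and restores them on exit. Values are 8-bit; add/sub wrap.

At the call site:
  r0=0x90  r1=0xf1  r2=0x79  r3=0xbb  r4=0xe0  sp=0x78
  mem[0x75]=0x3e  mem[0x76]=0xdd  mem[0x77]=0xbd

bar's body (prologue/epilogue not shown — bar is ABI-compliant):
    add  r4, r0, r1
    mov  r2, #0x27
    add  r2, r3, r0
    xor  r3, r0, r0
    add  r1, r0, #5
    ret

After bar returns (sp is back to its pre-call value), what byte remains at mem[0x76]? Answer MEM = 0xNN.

prologue: push r1 → mem[0x77]=0xf1, sp=0x77
prologue: push r2 → mem[0x76]=0x79, sp=0x76
prologue: push r4 → mem[0x75]=0xe0, sp=0x75
body[0] add  r4, r0, r1 → r4=0x81
body[1] mov  r2, #0x27 → r2=0x27
body[2] add  r2, r3, r0 → r2=0x4b
body[3] xor  r3, r0, r0 → r3=0x00
body[4] add  r1, r0, #5 → r1=0x95
epilogue: pop r4=0xe0, sp=0x76
epilogue: pop r2=0x79, sp=0x77
epilogue: pop r1=0xf1, sp=0x78
prologue pushed ['r1', 'r2', 'r4'] at ['0x77', '0x76', '0x75']

MEM = 0x79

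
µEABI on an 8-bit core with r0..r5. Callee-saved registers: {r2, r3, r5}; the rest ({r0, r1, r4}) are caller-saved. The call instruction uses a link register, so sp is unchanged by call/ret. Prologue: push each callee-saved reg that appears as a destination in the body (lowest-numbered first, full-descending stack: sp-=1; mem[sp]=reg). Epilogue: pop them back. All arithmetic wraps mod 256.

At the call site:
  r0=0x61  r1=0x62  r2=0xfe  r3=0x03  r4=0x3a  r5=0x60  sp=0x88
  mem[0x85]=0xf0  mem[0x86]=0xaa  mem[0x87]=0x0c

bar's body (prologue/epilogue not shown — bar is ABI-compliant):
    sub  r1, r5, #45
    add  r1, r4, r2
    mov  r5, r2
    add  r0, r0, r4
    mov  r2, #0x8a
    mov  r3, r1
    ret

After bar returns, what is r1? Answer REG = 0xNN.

REG = 0x38

prologue: push r2 -> mem[0x87]=0xfe, sp=0x87
prologue: push r3 -> mem[0x86]=0x03, sp=0x86
prologue: push r5 -> mem[0x85]=0x60, sp=0x85
body[0] sub  r1, r5, #45 -> r1=0x33
body[1] add  r1, r4, r2 -> r1=0x38
body[2] mov  r5, r2 -> r5=0xfe
body[3] add  r0, r0, r4 -> r0=0x9b
body[4] mov  r2, #0x8a -> r2=0x8a
body[5] mov  r3, r1 -> r3=0x38
epilogue: pop r5=0x60, sp=0x86
epilogue: pop r3=0x03, sp=0x87
epilogue: pop r2=0xfe, sp=0x88
r1 is caller-saved -> body value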